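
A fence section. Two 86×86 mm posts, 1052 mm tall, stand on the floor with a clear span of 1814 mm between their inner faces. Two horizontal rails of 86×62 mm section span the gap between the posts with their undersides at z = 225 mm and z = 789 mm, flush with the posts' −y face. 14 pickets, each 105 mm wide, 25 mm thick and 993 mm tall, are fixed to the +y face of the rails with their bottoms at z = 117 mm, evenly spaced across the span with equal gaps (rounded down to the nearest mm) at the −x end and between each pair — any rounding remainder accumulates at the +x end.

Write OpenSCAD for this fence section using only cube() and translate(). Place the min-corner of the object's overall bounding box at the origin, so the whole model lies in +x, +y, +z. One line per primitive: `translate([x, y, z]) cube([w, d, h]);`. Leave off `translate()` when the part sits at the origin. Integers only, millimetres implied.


cube([86, 86, 1052]);
translate([1900, 0, 0]) cube([86, 86, 1052]);
translate([86, 0, 225]) cube([1814, 86, 62]);
translate([86, 0, 789]) cube([1814, 86, 62]);
translate([108, 86, 117]) cube([105, 25, 993]);
translate([235, 86, 117]) cube([105, 25, 993]);
translate([362, 86, 117]) cube([105, 25, 993]);
translate([489, 86, 117]) cube([105, 25, 993]);
translate([616, 86, 117]) cube([105, 25, 993]);
translate([743, 86, 117]) cube([105, 25, 993]);
translate([870, 86, 117]) cube([105, 25, 993]);
translate([997, 86, 117]) cube([105, 25, 993]);
translate([1124, 86, 117]) cube([105, 25, 993]);
translate([1251, 86, 117]) cube([105, 25, 993]);
translate([1378, 86, 117]) cube([105, 25, 993]);
translate([1505, 86, 117]) cube([105, 25, 993]);
translate([1632, 86, 117]) cube([105, 25, 993]);
translate([1759, 86, 117]) cube([105, 25, 993]);


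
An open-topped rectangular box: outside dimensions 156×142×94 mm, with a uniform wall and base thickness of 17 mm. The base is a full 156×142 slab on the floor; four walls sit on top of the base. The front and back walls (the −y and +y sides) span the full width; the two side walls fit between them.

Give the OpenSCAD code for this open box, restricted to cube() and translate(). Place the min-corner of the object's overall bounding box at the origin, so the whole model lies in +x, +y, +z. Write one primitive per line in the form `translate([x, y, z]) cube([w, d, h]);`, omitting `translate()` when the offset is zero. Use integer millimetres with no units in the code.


cube([156, 142, 17]);
translate([0, 0, 17]) cube([156, 17, 77]);
translate([0, 125, 17]) cube([156, 17, 77]);
translate([0, 17, 17]) cube([17, 108, 77]);
translate([139, 17, 17]) cube([17, 108, 77]);


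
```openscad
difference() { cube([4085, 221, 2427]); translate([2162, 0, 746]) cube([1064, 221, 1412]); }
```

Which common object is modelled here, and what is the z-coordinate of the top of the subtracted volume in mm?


A wall with a window opening. The window head height is 2158 mm.

A wall with a rectangular opening subtracted — a window. Sill at z = 746, opening 1412 mm tall, so the head is at 746 + 1412 = 2158 mm.


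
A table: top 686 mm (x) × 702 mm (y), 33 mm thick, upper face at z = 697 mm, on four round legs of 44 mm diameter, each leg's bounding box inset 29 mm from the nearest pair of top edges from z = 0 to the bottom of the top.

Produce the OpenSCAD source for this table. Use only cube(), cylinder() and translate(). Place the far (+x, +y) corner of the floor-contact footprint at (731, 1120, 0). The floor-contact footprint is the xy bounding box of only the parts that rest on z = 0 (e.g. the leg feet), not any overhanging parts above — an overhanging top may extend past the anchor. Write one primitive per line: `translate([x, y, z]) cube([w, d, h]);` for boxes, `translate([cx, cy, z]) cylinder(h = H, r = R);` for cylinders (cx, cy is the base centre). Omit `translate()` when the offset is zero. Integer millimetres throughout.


translate([74, 447, 664]) cube([686, 702, 33]);
translate([125, 498, 0]) cylinder(h = 664, r = 22);
translate([709, 498, 0]) cylinder(h = 664, r = 22);
translate([125, 1098, 0]) cylinder(h = 664, r = 22);
translate([709, 1098, 0]) cylinder(h = 664, r = 22);


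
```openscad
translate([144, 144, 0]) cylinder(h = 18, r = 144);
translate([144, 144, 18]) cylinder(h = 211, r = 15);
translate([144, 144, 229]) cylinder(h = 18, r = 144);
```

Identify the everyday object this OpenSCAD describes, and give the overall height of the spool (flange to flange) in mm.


A spool. The overall height is 247 mm.

Three coaxial cylinders, large–small–large — a spool. Two 18 mm flanges and a 211 mm core give 18 + 211 + 18 = 247 mm.


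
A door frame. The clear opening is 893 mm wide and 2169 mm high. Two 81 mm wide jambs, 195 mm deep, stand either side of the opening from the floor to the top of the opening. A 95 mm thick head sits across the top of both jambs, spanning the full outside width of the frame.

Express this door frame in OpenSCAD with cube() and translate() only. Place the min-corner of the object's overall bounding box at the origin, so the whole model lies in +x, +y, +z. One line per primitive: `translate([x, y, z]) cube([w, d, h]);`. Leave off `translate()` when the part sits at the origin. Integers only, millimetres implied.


cube([81, 195, 2169]);
translate([974, 0, 0]) cube([81, 195, 2169]);
translate([0, 0, 2169]) cube([1055, 195, 95]);


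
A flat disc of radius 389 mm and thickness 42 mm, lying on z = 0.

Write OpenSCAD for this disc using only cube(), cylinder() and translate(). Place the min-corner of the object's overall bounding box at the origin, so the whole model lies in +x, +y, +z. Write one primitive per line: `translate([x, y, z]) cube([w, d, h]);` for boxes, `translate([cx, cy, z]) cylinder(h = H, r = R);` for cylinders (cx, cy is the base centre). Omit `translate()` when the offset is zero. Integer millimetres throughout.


translate([389, 389, 0]) cylinder(h = 42, r = 389);


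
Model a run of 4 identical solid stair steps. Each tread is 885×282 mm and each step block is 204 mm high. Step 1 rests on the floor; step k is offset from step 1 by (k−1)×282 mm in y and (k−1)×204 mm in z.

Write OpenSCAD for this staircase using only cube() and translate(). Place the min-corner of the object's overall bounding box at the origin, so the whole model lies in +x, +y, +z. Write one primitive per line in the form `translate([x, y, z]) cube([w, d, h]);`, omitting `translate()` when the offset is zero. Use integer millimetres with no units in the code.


cube([885, 282, 204]);
translate([0, 282, 204]) cube([885, 282, 204]);
translate([0, 564, 408]) cube([885, 282, 204]);
translate([0, 846, 612]) cube([885, 282, 204]);


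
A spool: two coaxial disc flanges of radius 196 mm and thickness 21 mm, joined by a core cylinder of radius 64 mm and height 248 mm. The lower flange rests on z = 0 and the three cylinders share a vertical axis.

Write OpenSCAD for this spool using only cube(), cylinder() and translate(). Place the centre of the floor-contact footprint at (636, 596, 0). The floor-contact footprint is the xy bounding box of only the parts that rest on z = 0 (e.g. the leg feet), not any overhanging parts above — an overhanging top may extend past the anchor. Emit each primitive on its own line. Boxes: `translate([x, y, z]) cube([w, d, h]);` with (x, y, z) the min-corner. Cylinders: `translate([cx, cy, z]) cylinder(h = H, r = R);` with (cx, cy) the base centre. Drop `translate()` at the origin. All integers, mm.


translate([636, 596, 0]) cylinder(h = 21, r = 196);
translate([636, 596, 21]) cylinder(h = 248, r = 64);
translate([636, 596, 269]) cylinder(h = 21, r = 196);


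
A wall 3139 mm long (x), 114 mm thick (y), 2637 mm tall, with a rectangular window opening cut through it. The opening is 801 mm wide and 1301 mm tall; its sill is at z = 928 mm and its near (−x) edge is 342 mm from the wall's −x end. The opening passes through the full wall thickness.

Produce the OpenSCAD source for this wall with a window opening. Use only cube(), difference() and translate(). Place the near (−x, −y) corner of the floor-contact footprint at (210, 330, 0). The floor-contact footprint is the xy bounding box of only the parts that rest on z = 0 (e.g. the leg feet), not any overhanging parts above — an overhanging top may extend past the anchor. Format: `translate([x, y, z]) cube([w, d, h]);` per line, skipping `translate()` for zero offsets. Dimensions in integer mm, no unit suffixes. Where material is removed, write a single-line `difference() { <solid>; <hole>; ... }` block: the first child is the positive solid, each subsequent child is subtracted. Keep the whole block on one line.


difference() { translate([210, 330, 0]) cube([3139, 114, 2637]); translate([552, 330, 928]) cube([801, 114, 1301]); }


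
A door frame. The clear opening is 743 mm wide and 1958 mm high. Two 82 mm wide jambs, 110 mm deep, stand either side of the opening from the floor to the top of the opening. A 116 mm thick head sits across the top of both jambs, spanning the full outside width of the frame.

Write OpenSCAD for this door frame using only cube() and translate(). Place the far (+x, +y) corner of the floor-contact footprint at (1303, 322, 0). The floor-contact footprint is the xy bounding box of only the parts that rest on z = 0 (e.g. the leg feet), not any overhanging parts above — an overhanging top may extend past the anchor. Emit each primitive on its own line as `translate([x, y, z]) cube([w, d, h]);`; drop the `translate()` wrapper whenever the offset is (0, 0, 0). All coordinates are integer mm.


translate([396, 212, 0]) cube([82, 110, 1958]);
translate([1221, 212, 0]) cube([82, 110, 1958]);
translate([396, 212, 1958]) cube([907, 110, 116]);


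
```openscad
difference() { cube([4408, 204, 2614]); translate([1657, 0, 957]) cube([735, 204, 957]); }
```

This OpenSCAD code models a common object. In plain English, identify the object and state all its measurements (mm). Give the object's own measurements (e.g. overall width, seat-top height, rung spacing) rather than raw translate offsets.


A wall 4408 mm long (x), 204 mm thick (y), 2614 mm tall, with a rectangular window opening cut through it. The opening is 735 mm wide and 957 mm tall; its sill is at z = 957 mm and its near (−x) edge is 1657 mm from the wall's −x end. The opening passes through the full wall thickness.


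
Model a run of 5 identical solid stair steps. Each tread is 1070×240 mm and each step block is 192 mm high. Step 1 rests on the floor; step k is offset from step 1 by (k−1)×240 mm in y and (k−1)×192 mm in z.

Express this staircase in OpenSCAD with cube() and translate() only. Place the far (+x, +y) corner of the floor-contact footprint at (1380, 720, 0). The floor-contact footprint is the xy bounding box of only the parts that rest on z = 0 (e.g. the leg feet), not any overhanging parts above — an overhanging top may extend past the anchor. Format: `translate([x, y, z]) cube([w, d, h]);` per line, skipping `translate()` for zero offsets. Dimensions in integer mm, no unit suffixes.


translate([310, 480, 0]) cube([1070, 240, 192]);
translate([310, 720, 192]) cube([1070, 240, 192]);
translate([310, 960, 384]) cube([1070, 240, 192]);
translate([310, 1200, 576]) cube([1070, 240, 192]);
translate([310, 1440, 768]) cube([1070, 240, 192]);


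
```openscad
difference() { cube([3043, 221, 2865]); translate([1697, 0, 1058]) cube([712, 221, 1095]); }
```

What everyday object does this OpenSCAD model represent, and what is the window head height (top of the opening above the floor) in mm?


A wall with a window opening. The window head height is 2153 mm.

A wall with a rectangular opening subtracted — a window. Sill at z = 1058, opening 1095 mm tall, so the head is at 1058 + 1095 = 2153 mm.


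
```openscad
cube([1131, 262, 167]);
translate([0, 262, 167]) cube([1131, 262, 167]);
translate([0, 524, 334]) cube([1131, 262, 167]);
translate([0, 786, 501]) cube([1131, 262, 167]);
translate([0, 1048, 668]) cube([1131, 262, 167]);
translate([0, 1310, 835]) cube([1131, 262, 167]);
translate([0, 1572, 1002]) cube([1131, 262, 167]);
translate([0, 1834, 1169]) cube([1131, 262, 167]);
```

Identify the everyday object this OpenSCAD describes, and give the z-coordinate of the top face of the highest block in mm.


A staircase. The total rise is 1336 mm.

8 identical blocks, each offset up and back from the previous — a staircase. Each step is 167 mm tall and there are 8 of them, so the total rise is 8 × 167 = 1336 mm.


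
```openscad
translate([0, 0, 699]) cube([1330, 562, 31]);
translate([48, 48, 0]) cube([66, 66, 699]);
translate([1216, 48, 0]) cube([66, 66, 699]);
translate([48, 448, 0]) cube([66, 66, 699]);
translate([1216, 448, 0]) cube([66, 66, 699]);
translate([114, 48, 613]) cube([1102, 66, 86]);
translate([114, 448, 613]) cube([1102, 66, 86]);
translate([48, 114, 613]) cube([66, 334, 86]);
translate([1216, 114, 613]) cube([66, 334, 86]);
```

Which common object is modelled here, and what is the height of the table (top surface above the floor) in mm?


A table. The table height is 730 mm.

A 1330×562×31 slab sits at z = 699 on four 66 mm square posts — a table. The top surface is at 699 + 31 = 730 mm.


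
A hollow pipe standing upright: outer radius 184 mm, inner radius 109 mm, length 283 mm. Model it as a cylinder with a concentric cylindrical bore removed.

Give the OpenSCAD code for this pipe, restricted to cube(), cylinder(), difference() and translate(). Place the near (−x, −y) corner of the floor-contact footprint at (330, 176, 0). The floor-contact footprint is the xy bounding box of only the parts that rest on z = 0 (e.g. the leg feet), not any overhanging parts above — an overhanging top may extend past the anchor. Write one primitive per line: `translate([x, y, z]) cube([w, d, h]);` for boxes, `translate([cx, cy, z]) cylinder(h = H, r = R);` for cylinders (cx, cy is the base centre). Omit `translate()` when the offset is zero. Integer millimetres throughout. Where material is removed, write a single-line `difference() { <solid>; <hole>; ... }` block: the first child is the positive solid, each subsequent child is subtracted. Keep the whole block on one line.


difference() { translate([514, 360, 0]) cylinder(h = 283, r = 184); translate([514, 360, 0]) cylinder(h = 283, r = 109); }


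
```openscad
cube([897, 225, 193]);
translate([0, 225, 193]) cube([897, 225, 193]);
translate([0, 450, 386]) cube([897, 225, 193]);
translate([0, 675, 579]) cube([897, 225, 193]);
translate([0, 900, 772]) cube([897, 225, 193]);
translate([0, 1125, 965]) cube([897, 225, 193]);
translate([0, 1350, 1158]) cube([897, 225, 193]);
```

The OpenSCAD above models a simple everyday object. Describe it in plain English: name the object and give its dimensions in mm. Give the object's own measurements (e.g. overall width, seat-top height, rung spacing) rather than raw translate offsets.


A straight staircase of 7 solid steps. Each step is 897 mm wide (x), 225 mm deep (y, the going) and 193 mm tall (the rise). The first step rests on the floor; each subsequent step sits one going further in +y and one rise higher in +z, directly behind and above the previous step with no overlap.


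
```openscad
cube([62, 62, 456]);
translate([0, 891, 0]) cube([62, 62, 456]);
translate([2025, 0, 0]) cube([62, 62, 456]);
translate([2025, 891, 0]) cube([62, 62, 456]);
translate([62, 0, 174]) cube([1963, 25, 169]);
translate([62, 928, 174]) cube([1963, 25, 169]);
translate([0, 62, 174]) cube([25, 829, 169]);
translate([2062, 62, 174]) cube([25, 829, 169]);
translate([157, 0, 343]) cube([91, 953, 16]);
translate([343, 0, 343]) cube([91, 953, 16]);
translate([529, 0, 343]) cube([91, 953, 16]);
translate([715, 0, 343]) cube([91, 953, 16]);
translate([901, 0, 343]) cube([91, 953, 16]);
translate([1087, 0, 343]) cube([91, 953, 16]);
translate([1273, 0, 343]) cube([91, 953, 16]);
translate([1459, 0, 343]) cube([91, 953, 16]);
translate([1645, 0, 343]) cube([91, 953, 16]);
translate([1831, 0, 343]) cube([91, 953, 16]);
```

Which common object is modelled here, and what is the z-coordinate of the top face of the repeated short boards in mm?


A bed frame. The slat-top height is 359 mm.

Four posts, four rails, and a row of slats — a bed frame. Slats sit on the rails at z = 174 + 169 = 343; with slat thickness 16, the top is 359 mm.


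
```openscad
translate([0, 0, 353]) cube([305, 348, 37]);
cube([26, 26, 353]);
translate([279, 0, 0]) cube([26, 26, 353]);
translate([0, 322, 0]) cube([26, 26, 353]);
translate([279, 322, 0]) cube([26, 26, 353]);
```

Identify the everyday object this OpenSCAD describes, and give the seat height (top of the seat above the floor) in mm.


A stool. The seat height is 390 mm.

A 305×348×37 slab at z = 353 on four corner posts — a stool. The seat top is 353 + 37 = 390 mm.


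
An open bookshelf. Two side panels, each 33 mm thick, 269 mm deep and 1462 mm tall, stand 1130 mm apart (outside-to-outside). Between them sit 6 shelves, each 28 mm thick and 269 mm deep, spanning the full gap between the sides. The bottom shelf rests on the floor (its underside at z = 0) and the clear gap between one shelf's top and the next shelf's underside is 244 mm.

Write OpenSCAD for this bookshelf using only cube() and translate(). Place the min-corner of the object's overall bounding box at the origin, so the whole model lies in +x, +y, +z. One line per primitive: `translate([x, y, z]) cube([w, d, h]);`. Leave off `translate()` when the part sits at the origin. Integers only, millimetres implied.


cube([33, 269, 1462]);
translate([1097, 0, 0]) cube([33, 269, 1462]);
translate([33, 0, 0]) cube([1064, 269, 28]);
translate([33, 0, 272]) cube([1064, 269, 28]);
translate([33, 0, 544]) cube([1064, 269, 28]);
translate([33, 0, 816]) cube([1064, 269, 28]);
translate([33, 0, 1088]) cube([1064, 269, 28]);
translate([33, 0, 1360]) cube([1064, 269, 28]);


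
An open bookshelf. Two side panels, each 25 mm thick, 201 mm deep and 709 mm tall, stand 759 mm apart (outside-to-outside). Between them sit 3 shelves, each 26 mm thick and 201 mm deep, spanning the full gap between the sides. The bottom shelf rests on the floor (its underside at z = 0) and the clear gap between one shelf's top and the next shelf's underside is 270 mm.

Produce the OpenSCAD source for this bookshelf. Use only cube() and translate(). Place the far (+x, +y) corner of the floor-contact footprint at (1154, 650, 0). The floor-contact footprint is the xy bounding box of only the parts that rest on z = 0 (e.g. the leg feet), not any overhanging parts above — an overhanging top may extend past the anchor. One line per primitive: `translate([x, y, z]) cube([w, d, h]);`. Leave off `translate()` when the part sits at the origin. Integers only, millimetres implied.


translate([395, 449, 0]) cube([25, 201, 709]);
translate([1129, 449, 0]) cube([25, 201, 709]);
translate([420, 449, 0]) cube([709, 201, 26]);
translate([420, 449, 296]) cube([709, 201, 26]);
translate([420, 449, 592]) cube([709, 201, 26]);


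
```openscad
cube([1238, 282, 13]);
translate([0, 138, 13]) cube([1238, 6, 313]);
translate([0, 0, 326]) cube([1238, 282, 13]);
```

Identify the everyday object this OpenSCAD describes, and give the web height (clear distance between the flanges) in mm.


An I-beam. The web height is 313 mm.

Two wide flanges with a thin centred web — an I-beam. Overall 339 mm minus two 13 mm flanges gives a web of 339 − 2·13 = 313 mm.


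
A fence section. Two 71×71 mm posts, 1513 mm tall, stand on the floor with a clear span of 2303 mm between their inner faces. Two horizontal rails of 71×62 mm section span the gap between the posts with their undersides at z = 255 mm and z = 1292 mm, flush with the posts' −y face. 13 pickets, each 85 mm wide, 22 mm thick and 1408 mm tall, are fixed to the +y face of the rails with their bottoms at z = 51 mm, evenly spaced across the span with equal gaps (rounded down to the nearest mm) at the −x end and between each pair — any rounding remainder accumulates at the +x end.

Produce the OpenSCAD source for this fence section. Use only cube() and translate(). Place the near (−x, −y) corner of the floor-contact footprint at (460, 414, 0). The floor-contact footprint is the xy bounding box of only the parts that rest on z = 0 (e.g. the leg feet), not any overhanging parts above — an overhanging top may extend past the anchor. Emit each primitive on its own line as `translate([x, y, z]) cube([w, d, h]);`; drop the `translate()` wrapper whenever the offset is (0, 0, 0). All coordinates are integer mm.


translate([460, 414, 0]) cube([71, 71, 1513]);
translate([2834, 414, 0]) cube([71, 71, 1513]);
translate([531, 414, 255]) cube([2303, 71, 62]);
translate([531, 414, 1292]) cube([2303, 71, 62]);
translate([616, 485, 51]) cube([85, 22, 1408]);
translate([786, 485, 51]) cube([85, 22, 1408]);
translate([956, 485, 51]) cube([85, 22, 1408]);
translate([1126, 485, 51]) cube([85, 22, 1408]);
translate([1296, 485, 51]) cube([85, 22, 1408]);
translate([1466, 485, 51]) cube([85, 22, 1408]);
translate([1636, 485, 51]) cube([85, 22, 1408]);
translate([1806, 485, 51]) cube([85, 22, 1408]);
translate([1976, 485, 51]) cube([85, 22, 1408]);
translate([2146, 485, 51]) cube([85, 22, 1408]);
translate([2316, 485, 51]) cube([85, 22, 1408]);
translate([2486, 485, 51]) cube([85, 22, 1408]);
translate([2656, 485, 51]) cube([85, 22, 1408]);


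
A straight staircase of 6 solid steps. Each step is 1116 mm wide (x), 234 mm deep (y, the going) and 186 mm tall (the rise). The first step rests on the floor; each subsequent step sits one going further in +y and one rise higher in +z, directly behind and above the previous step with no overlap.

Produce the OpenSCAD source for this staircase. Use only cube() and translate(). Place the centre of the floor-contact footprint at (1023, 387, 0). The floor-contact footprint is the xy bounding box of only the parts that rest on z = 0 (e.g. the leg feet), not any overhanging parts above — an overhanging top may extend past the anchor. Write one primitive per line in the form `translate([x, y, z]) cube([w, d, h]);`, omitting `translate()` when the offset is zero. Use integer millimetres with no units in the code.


translate([465, 270, 0]) cube([1116, 234, 186]);
translate([465, 504, 186]) cube([1116, 234, 186]);
translate([465, 738, 372]) cube([1116, 234, 186]);
translate([465, 972, 558]) cube([1116, 234, 186]);
translate([465, 1206, 744]) cube([1116, 234, 186]);
translate([465, 1440, 930]) cube([1116, 234, 186]);


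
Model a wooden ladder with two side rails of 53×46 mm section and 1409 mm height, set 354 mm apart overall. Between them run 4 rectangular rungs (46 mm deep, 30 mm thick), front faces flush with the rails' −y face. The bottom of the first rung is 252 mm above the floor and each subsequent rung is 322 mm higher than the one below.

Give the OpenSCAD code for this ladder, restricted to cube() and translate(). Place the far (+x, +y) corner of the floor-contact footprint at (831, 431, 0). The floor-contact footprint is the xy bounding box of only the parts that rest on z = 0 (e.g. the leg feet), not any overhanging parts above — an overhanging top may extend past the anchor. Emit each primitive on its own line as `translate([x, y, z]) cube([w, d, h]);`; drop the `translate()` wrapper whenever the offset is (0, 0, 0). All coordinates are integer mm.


translate([477, 385, 0]) cube([53, 46, 1409]);
translate([778, 385, 0]) cube([53, 46, 1409]);
translate([530, 385, 252]) cube([248, 46, 30]);
translate([530, 385, 574]) cube([248, 46, 30]);
translate([530, 385, 896]) cube([248, 46, 30]);
translate([530, 385, 1218]) cube([248, 46, 30]);


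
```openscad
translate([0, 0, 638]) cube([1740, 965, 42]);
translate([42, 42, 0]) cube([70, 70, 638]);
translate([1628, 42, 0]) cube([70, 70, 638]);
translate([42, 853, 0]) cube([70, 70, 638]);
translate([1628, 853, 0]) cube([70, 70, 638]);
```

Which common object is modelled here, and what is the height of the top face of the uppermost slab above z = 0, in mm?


A table. The table height is 680 mm.

A 1740×965×42 slab sits at z = 638 on four 70 mm square posts — a table. The top surface is at 638 + 42 = 680 mm.


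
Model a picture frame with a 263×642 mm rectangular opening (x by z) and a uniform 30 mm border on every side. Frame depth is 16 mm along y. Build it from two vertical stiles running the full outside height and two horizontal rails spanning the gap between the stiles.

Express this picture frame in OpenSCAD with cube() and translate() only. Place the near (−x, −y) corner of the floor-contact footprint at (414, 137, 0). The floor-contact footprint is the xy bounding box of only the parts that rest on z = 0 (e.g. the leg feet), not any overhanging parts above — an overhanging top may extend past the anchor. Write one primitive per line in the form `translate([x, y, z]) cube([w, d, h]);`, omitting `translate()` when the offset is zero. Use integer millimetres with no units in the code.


translate([414, 137, 0]) cube([30, 16, 702]);
translate([707, 137, 0]) cube([30, 16, 702]);
translate([444, 137, 0]) cube([263, 16, 30]);
translate([444, 137, 672]) cube([263, 16, 30]);


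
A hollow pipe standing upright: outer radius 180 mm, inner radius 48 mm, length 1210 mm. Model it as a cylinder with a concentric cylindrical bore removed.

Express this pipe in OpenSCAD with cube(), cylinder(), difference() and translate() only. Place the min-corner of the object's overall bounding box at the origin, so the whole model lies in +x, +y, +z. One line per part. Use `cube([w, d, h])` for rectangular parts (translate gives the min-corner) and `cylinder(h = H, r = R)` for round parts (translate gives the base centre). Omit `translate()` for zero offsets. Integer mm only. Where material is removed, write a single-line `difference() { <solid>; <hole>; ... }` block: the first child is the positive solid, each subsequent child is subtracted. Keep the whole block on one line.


difference() { translate([180, 180, 0]) cylinder(h = 1210, r = 180); translate([180, 180, 0]) cylinder(h = 1210, r = 48); }


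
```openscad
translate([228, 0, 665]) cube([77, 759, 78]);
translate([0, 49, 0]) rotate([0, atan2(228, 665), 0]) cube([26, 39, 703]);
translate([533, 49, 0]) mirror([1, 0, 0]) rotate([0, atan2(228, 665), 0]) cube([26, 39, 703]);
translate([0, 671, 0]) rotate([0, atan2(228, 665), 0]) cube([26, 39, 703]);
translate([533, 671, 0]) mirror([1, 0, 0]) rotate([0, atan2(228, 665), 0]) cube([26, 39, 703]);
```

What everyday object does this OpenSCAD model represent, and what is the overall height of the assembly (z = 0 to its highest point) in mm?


A sawhorse. The overall height is 743 mm.

A beam across two mirrored pairs of raked legs — a sawhorse. The beam's underside is at z = 665 (matching the legs' vertical rise in atan2(228, 665)) and the beam is 78 mm tall, so its top is at 665 + 78 = 743 mm. The raked legs top out at the beam's underside, so that is the highest point.


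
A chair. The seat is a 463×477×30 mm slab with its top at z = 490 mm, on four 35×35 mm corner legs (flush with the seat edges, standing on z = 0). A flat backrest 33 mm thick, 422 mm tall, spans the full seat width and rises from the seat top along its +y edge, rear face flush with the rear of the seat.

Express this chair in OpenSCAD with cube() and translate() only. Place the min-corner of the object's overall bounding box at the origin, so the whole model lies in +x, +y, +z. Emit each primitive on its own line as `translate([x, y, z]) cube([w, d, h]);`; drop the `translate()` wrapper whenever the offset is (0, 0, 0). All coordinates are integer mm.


translate([0, 0, 460]) cube([463, 477, 30]);
cube([35, 35, 460]);
translate([428, 0, 0]) cube([35, 35, 460]);
translate([0, 442, 0]) cube([35, 35, 460]);
translate([428, 442, 0]) cube([35, 35, 460]);
translate([0, 444, 490]) cube([463, 33, 422]);


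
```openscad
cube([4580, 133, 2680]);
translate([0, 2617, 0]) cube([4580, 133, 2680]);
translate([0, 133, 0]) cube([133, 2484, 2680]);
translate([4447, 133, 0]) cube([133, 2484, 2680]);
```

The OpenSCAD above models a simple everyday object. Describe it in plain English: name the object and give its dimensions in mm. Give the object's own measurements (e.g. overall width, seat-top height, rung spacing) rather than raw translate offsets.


The wall frame of a small rectangular building: four walls, each 2680 mm tall and 133 mm thick, enclosing a footprint 4580 mm (x) by 2750 mm (y) outside-to-outside, with no floor or roof. The front and back walls (the −y and +y sides) span the full width; the two side walls fit between them.


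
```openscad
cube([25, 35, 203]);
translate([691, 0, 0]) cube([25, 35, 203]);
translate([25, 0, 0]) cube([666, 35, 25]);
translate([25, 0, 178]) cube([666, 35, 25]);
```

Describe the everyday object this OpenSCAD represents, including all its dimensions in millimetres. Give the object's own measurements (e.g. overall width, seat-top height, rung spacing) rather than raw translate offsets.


A rectangular picture frame lying in the x–z plane (depth along y). The opening is 666 mm wide (x) by 153 mm tall (z), surrounded by a border 25 mm wide on all four sides. The frame is 35 mm deep and is made of two full-height vertical stiles with two horizontal rails fitted between them.


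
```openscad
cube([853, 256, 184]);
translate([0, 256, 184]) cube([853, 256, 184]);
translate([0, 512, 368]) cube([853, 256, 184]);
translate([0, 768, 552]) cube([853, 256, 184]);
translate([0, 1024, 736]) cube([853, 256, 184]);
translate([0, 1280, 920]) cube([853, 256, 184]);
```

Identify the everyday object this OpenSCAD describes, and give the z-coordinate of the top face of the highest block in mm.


A staircase. The total rise is 1104 mm.

6 identical blocks, each offset up and back from the previous — a staircase. Each step is 184 mm tall and there are 6 of them, so the total rise is 6 × 184 = 1104 mm.


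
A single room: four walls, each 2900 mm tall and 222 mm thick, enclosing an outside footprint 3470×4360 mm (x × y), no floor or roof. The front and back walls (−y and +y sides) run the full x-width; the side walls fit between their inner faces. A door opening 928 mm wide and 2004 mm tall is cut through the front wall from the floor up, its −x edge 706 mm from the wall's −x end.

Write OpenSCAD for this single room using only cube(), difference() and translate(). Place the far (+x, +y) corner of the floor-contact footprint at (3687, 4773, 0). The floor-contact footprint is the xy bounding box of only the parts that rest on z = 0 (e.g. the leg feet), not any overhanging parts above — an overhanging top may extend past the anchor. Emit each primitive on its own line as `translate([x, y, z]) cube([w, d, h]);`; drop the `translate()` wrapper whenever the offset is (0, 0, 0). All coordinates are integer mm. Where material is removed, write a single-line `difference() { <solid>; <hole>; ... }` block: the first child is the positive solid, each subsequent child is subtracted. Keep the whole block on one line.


difference() { translate([217, 413, 0]) cube([3470, 222, 2900]); translate([923, 413, 0]) cube([928, 222, 2004]); }
translate([217, 4551, 0]) cube([3470, 222, 2900]);
translate([217, 635, 0]) cube([222, 3916, 2900]);
translate([3465, 635, 0]) cube([222, 3916, 2900]);


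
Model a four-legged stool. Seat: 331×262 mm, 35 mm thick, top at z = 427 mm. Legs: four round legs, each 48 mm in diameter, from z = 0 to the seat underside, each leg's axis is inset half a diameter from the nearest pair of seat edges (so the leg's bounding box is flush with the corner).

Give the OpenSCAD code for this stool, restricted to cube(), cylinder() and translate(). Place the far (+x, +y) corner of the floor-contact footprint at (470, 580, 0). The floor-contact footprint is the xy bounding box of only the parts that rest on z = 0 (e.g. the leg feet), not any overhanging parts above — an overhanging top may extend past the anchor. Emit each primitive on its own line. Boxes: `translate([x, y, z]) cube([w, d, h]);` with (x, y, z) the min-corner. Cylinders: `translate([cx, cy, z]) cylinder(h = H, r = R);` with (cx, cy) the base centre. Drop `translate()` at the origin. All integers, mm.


// leg_h = 427 - 35 = 392
translate([139, 318, 392]) cube([331, 262, 35]);
translate([163, 342, 0]) cylinder(h = 392, r = 24);
translate([446, 342, 0]) cylinder(h = 392, r = 24);
translate([163, 556, 0]) cylinder(h = 392, r = 24);
translate([446, 556, 0]) cylinder(h = 392, r = 24);


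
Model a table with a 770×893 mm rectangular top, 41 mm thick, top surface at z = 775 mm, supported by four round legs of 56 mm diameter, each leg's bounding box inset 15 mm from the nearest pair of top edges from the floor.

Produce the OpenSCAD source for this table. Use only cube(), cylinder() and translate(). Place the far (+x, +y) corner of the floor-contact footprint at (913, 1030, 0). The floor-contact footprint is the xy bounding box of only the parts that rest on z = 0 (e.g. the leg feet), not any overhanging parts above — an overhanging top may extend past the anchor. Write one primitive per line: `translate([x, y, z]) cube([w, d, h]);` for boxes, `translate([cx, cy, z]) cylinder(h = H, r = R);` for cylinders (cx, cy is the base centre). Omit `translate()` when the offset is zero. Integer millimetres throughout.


translate([158, 152, 734]) cube([770, 893, 41]);
translate([201, 195, 0]) cylinder(h = 734, r = 28);
translate([885, 195, 0]) cylinder(h = 734, r = 28);
translate([201, 1002, 0]) cylinder(h = 734, r = 28);
translate([885, 1002, 0]) cylinder(h = 734, r = 28);


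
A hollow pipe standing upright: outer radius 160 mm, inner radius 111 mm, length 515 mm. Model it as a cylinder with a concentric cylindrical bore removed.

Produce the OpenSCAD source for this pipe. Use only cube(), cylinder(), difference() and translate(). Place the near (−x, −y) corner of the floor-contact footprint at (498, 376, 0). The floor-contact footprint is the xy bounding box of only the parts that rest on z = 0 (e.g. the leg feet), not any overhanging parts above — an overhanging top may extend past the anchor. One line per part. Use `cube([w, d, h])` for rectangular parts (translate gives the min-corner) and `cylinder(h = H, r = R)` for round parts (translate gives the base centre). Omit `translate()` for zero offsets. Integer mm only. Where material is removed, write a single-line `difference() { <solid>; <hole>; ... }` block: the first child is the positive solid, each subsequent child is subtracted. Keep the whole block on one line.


difference() { translate([658, 536, 0]) cylinder(h = 515, r = 160); translate([658, 536, 0]) cylinder(h = 515, r = 111); }


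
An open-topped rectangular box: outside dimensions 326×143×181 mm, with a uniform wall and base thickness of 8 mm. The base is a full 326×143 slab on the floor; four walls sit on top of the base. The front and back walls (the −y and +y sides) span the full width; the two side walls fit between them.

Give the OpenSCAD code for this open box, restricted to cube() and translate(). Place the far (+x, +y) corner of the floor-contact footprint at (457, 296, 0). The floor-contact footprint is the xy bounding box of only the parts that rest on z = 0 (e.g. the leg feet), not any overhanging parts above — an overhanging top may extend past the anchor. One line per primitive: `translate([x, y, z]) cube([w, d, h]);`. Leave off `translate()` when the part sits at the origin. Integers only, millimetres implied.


translate([131, 153, 0]) cube([326, 143, 8]);
translate([131, 153, 8]) cube([326, 8, 173]);
translate([131, 288, 8]) cube([326, 8, 173]);
translate([131, 161, 8]) cube([8, 127, 173]);
translate([449, 161, 8]) cube([8, 127, 173]);


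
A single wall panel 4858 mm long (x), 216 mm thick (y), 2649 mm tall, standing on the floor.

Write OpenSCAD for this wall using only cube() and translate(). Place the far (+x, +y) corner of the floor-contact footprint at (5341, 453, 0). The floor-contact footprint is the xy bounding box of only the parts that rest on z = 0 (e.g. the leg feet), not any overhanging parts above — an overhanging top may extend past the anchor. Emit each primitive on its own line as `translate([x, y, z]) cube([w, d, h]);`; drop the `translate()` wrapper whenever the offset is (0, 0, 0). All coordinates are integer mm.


translate([483, 237, 0]) cube([4858, 216, 2649]);


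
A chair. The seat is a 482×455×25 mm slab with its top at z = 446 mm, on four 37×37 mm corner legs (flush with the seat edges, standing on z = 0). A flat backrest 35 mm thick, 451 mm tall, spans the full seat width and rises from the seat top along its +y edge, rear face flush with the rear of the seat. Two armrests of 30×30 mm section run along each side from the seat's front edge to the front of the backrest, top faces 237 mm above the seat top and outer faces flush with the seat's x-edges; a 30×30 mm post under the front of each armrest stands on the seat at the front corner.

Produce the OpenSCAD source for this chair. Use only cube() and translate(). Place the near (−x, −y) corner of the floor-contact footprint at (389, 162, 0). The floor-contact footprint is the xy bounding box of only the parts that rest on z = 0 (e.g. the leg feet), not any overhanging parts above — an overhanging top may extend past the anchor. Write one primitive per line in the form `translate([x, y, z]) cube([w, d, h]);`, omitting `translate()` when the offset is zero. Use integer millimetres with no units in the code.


translate([389, 162, 421]) cube([482, 455, 25]);
translate([389, 162, 0]) cube([37, 37, 421]);
translate([834, 162, 0]) cube([37, 37, 421]);
translate([389, 580, 0]) cube([37, 37, 421]);
translate([834, 580, 0]) cube([37, 37, 421]);
translate([389, 582, 446]) cube([482, 35, 451]);
translate([389, 162, 653]) cube([30, 420, 30]);
translate([841, 162, 653]) cube([30, 420, 30]);
translate([389, 162, 446]) cube([30, 30, 207]);
translate([841, 162, 446]) cube([30, 30, 207]);


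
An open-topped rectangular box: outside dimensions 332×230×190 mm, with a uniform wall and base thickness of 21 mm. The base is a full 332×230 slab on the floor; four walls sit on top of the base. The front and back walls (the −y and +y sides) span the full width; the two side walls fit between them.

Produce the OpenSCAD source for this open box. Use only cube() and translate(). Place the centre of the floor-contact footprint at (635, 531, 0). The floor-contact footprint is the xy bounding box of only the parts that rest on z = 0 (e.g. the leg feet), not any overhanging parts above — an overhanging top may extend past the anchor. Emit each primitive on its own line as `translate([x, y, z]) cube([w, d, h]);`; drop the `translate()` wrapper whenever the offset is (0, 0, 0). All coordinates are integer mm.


translate([469, 416, 0]) cube([332, 230, 21]);
translate([469, 416, 21]) cube([332, 21, 169]);
translate([469, 625, 21]) cube([332, 21, 169]);
translate([469, 437, 21]) cube([21, 188, 169]);
translate([780, 437, 21]) cube([21, 188, 169]);


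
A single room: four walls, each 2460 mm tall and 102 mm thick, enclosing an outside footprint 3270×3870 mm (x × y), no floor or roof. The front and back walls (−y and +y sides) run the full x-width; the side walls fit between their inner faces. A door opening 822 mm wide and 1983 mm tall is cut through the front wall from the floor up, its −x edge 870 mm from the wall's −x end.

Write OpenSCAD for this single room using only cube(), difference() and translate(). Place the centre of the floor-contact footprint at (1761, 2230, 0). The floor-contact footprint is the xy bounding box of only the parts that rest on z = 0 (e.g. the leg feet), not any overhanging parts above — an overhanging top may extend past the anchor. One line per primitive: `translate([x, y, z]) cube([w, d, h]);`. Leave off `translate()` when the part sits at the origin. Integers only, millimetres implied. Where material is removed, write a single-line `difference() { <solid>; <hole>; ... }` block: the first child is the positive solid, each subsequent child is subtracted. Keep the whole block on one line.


difference() { translate([126, 295, 0]) cube([3270, 102, 2460]); translate([996, 295, 0]) cube([822, 102, 1983]); }
translate([126, 4063, 0]) cube([3270, 102, 2460]);
translate([126, 397, 0]) cube([102, 3666, 2460]);
translate([3294, 397, 0]) cube([102, 3666, 2460]);
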